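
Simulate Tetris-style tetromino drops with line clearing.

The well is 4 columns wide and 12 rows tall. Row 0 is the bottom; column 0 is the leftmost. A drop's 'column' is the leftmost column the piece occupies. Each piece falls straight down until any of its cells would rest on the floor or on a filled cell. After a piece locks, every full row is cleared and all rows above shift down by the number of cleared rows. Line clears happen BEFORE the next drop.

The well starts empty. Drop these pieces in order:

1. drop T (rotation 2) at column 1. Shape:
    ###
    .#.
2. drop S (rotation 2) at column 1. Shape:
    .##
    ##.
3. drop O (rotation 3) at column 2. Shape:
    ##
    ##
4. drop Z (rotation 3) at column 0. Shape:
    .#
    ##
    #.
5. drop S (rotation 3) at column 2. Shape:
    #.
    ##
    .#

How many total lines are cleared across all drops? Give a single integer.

Drop 1: T rot2 at col 1 lands with bottom-row=0; cleared 0 line(s) (total 0); column heights now [0 2 2 2], max=2
Drop 2: S rot2 at col 1 lands with bottom-row=2; cleared 0 line(s) (total 0); column heights now [0 3 4 4], max=4
Drop 3: O rot3 at col 2 lands with bottom-row=4; cleared 0 line(s) (total 0); column heights now [0 3 6 6], max=6
Drop 4: Z rot3 at col 0 lands with bottom-row=2; cleared 1 line(s) (total 1); column heights now [3 4 5 5], max=5
Drop 5: S rot3 at col 2 lands with bottom-row=5; cleared 0 line(s) (total 1); column heights now [3 4 8 7], max=8

Answer: 1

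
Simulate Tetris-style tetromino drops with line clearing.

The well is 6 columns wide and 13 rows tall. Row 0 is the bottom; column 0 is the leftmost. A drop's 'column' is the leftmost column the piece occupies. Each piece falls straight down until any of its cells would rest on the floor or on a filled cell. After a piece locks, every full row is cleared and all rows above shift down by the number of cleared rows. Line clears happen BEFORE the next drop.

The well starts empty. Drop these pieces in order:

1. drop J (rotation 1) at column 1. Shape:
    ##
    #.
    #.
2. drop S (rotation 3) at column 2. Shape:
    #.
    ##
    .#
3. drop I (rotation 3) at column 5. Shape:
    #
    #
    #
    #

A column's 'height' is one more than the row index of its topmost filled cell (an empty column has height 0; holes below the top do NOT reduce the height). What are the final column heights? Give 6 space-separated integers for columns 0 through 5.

Answer: 0 3 5 4 0 4

Derivation:
Drop 1: J rot1 at col 1 lands with bottom-row=0; cleared 0 line(s) (total 0); column heights now [0 3 3 0 0 0], max=3
Drop 2: S rot3 at col 2 lands with bottom-row=2; cleared 0 line(s) (total 0); column heights now [0 3 5 4 0 0], max=5
Drop 3: I rot3 at col 5 lands with bottom-row=0; cleared 0 line(s) (total 0); column heights now [0 3 5 4 0 4], max=5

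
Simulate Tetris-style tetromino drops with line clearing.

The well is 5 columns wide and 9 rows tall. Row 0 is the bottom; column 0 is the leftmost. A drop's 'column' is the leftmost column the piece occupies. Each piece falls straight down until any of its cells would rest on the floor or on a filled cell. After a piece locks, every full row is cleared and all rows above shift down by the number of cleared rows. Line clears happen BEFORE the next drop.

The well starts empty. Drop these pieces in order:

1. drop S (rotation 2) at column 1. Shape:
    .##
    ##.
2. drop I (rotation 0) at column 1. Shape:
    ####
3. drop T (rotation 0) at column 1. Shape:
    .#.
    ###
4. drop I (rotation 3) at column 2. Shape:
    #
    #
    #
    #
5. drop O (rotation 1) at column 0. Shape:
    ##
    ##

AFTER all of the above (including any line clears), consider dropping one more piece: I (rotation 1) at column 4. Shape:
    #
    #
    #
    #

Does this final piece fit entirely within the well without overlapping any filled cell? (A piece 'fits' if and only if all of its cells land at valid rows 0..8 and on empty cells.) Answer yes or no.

Answer: yes

Derivation:
Drop 1: S rot2 at col 1 lands with bottom-row=0; cleared 0 line(s) (total 0); column heights now [0 1 2 2 0], max=2
Drop 2: I rot0 at col 1 lands with bottom-row=2; cleared 0 line(s) (total 0); column heights now [0 3 3 3 3], max=3
Drop 3: T rot0 at col 1 lands with bottom-row=3; cleared 0 line(s) (total 0); column heights now [0 4 5 4 3], max=5
Drop 4: I rot3 at col 2 lands with bottom-row=5; cleared 0 line(s) (total 0); column heights now [0 4 9 4 3], max=9
Drop 5: O rot1 at col 0 lands with bottom-row=4; cleared 0 line(s) (total 0); column heights now [6 6 9 4 3], max=9
Test piece I rot1 at col 4 (width 1): heights before test = [6 6 9 4 3]; fits = True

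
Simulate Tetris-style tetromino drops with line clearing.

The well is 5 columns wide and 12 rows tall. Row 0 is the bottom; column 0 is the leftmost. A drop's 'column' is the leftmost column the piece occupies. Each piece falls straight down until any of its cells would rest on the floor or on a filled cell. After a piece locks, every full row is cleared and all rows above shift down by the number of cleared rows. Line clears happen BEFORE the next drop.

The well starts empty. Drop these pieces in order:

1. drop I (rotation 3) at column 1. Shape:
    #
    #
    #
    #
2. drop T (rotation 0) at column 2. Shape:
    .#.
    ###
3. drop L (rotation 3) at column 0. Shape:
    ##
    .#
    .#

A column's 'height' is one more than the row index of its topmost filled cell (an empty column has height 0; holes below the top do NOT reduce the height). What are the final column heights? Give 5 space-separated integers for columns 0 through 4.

Answer: 7 7 1 2 1

Derivation:
Drop 1: I rot3 at col 1 lands with bottom-row=0; cleared 0 line(s) (total 0); column heights now [0 4 0 0 0], max=4
Drop 2: T rot0 at col 2 lands with bottom-row=0; cleared 0 line(s) (total 0); column heights now [0 4 1 2 1], max=4
Drop 3: L rot3 at col 0 lands with bottom-row=4; cleared 0 line(s) (total 0); column heights now [7 7 1 2 1], max=7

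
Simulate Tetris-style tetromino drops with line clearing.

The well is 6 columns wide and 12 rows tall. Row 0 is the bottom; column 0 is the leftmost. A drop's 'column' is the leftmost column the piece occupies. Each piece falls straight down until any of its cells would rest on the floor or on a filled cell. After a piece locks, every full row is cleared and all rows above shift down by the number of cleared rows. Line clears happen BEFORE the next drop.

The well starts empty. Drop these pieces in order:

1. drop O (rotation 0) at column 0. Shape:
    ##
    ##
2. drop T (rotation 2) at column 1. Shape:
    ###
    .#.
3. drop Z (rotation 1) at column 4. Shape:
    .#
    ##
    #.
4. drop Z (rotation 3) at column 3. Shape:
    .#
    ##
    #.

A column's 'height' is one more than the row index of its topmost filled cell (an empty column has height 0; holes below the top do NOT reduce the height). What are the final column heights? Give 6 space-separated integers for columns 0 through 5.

Answer: 2 3 3 5 6 3

Derivation:
Drop 1: O rot0 at col 0 lands with bottom-row=0; cleared 0 line(s) (total 0); column heights now [2 2 0 0 0 0], max=2
Drop 2: T rot2 at col 1 lands with bottom-row=1; cleared 0 line(s) (total 0); column heights now [2 3 3 3 0 0], max=3
Drop 3: Z rot1 at col 4 lands with bottom-row=0; cleared 0 line(s) (total 0); column heights now [2 3 3 3 2 3], max=3
Drop 4: Z rot3 at col 3 lands with bottom-row=3; cleared 0 line(s) (total 0); column heights now [2 3 3 5 6 3], max=6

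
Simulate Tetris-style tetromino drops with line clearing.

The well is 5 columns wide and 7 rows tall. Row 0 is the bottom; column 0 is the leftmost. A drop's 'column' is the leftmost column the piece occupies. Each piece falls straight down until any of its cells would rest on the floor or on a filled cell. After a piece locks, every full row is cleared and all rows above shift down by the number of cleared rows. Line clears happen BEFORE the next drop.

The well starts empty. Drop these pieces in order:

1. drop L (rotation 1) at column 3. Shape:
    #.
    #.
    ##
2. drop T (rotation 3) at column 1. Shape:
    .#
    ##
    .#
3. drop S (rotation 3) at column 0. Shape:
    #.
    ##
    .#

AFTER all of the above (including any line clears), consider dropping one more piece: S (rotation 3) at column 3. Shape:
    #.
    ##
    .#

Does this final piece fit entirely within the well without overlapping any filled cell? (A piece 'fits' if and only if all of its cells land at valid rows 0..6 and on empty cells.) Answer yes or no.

Drop 1: L rot1 at col 3 lands with bottom-row=0; cleared 0 line(s) (total 0); column heights now [0 0 0 3 1], max=3
Drop 2: T rot3 at col 1 lands with bottom-row=0; cleared 0 line(s) (total 0); column heights now [0 2 3 3 1], max=3
Drop 3: S rot3 at col 0 lands with bottom-row=2; cleared 0 line(s) (total 0); column heights now [5 4 3 3 1], max=5
Test piece S rot3 at col 3 (width 2): heights before test = [5 4 3 3 1]; fits = True

Answer: yes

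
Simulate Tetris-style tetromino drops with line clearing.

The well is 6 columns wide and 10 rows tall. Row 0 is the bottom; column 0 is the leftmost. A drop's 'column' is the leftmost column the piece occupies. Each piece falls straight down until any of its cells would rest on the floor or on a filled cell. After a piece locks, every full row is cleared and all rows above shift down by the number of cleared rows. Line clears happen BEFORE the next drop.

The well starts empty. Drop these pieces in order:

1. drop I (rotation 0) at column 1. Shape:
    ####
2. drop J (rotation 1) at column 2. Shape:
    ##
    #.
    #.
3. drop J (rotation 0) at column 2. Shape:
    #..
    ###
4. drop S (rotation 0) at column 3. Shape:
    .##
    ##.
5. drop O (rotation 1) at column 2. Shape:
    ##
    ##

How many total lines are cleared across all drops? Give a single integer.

Drop 1: I rot0 at col 1 lands with bottom-row=0; cleared 0 line(s) (total 0); column heights now [0 1 1 1 1 0], max=1
Drop 2: J rot1 at col 2 lands with bottom-row=1; cleared 0 line(s) (total 0); column heights now [0 1 4 4 1 0], max=4
Drop 3: J rot0 at col 2 lands with bottom-row=4; cleared 0 line(s) (total 0); column heights now [0 1 6 5 5 0], max=6
Drop 4: S rot0 at col 3 lands with bottom-row=5; cleared 0 line(s) (total 0); column heights now [0 1 6 6 7 7], max=7
Drop 5: O rot1 at col 2 lands with bottom-row=6; cleared 0 line(s) (total 0); column heights now [0 1 8 8 7 7], max=8

Answer: 0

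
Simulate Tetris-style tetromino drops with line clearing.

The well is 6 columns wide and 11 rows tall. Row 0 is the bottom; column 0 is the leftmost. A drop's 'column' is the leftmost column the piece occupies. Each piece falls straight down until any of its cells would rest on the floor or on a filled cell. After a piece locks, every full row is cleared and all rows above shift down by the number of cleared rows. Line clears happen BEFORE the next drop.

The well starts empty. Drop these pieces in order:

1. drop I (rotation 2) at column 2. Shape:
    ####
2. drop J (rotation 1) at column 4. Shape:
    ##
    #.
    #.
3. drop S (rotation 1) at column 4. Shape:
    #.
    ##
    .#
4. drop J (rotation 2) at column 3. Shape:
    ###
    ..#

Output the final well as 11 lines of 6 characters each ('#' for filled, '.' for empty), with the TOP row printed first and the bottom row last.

Answer: ......
......
......
...###
....##
....##
.....#
....##
....#.
....#.
..####

Derivation:
Drop 1: I rot2 at col 2 lands with bottom-row=0; cleared 0 line(s) (total 0); column heights now [0 0 1 1 1 1], max=1
Drop 2: J rot1 at col 4 lands with bottom-row=1; cleared 0 line(s) (total 0); column heights now [0 0 1 1 4 4], max=4
Drop 3: S rot1 at col 4 lands with bottom-row=4; cleared 0 line(s) (total 0); column heights now [0 0 1 1 7 6], max=7
Drop 4: J rot2 at col 3 lands with bottom-row=6; cleared 0 line(s) (total 0); column heights now [0 0 1 8 8 8], max=8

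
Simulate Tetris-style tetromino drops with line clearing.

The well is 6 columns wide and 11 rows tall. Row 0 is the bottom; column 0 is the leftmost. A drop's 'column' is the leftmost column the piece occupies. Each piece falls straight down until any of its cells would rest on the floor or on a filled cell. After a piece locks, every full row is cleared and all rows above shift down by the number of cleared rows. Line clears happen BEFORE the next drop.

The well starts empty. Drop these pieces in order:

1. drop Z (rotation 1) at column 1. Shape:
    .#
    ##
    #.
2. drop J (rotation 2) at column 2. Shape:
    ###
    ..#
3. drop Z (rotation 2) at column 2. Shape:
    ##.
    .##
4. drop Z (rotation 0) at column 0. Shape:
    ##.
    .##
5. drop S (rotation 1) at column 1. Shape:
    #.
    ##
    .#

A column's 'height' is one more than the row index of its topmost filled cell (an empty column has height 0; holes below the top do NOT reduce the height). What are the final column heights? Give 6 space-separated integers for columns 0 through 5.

Drop 1: Z rot1 at col 1 lands with bottom-row=0; cleared 0 line(s) (total 0); column heights now [0 2 3 0 0 0], max=3
Drop 2: J rot2 at col 2 lands with bottom-row=2; cleared 0 line(s) (total 0); column heights now [0 2 4 4 4 0], max=4
Drop 3: Z rot2 at col 2 lands with bottom-row=4; cleared 0 line(s) (total 0); column heights now [0 2 6 6 5 0], max=6
Drop 4: Z rot0 at col 0 lands with bottom-row=6; cleared 0 line(s) (total 0); column heights now [8 8 7 6 5 0], max=8
Drop 5: S rot1 at col 1 lands with bottom-row=7; cleared 0 line(s) (total 0); column heights now [8 10 9 6 5 0], max=10

Answer: 8 10 9 6 5 0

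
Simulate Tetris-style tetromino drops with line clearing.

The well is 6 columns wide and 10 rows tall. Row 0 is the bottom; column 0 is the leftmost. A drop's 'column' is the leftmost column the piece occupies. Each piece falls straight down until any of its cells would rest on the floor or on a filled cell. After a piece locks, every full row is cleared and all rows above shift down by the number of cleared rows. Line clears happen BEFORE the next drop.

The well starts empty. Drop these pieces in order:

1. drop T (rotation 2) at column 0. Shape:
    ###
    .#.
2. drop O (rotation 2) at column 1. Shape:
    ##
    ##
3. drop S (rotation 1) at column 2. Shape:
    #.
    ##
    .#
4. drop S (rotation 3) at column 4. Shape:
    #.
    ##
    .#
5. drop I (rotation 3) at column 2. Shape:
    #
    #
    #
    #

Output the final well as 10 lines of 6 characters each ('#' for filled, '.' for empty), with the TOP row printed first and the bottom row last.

Answer: ..#...
..#...
..#...
..#...
..#...
..##..
.###..
.##.#.
###.##
.#...#

Derivation:
Drop 1: T rot2 at col 0 lands with bottom-row=0; cleared 0 line(s) (total 0); column heights now [2 2 2 0 0 0], max=2
Drop 2: O rot2 at col 1 lands with bottom-row=2; cleared 0 line(s) (total 0); column heights now [2 4 4 0 0 0], max=4
Drop 3: S rot1 at col 2 lands with bottom-row=3; cleared 0 line(s) (total 0); column heights now [2 4 6 5 0 0], max=6
Drop 4: S rot3 at col 4 lands with bottom-row=0; cleared 0 line(s) (total 0); column heights now [2 4 6 5 3 2], max=6
Drop 5: I rot3 at col 2 lands with bottom-row=6; cleared 0 line(s) (total 0); column heights now [2 4 10 5 3 2], max=10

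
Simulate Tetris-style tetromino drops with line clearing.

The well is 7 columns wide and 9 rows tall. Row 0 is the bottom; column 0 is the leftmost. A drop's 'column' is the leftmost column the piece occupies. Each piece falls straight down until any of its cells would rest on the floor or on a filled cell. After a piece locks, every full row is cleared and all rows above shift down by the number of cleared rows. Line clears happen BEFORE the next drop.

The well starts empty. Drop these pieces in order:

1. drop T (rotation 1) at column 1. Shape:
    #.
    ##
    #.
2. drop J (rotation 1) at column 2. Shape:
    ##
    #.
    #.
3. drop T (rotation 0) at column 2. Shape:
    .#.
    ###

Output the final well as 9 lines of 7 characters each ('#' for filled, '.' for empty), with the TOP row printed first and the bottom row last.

Answer: .......
.......
...#...
..###..
..##...
..#....
.##....
.##....
.#.....

Derivation:
Drop 1: T rot1 at col 1 lands with bottom-row=0; cleared 0 line(s) (total 0); column heights now [0 3 2 0 0 0 0], max=3
Drop 2: J rot1 at col 2 lands with bottom-row=2; cleared 0 line(s) (total 0); column heights now [0 3 5 5 0 0 0], max=5
Drop 3: T rot0 at col 2 lands with bottom-row=5; cleared 0 line(s) (total 0); column heights now [0 3 6 7 6 0 0], max=7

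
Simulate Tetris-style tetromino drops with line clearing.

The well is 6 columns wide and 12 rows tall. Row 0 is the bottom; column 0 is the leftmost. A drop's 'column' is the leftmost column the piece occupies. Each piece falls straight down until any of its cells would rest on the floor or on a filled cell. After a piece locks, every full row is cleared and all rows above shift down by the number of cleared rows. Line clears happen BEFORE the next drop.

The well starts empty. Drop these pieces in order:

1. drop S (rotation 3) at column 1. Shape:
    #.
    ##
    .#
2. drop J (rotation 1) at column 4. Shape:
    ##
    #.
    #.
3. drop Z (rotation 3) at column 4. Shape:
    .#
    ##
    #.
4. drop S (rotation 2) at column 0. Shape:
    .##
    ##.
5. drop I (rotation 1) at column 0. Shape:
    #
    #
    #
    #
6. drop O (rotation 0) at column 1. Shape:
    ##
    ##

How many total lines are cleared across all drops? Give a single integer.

Drop 1: S rot3 at col 1 lands with bottom-row=0; cleared 0 line(s) (total 0); column heights now [0 3 2 0 0 0], max=3
Drop 2: J rot1 at col 4 lands with bottom-row=0; cleared 0 line(s) (total 0); column heights now [0 3 2 0 3 3], max=3
Drop 3: Z rot3 at col 4 lands with bottom-row=3; cleared 0 line(s) (total 0); column heights now [0 3 2 0 5 6], max=6
Drop 4: S rot2 at col 0 lands with bottom-row=3; cleared 0 line(s) (total 0); column heights now [4 5 5 0 5 6], max=6
Drop 5: I rot1 at col 0 lands with bottom-row=4; cleared 0 line(s) (total 0); column heights now [8 5 5 0 5 6], max=8
Drop 6: O rot0 at col 1 lands with bottom-row=5; cleared 0 line(s) (total 0); column heights now [8 7 7 0 5 6], max=8

Answer: 0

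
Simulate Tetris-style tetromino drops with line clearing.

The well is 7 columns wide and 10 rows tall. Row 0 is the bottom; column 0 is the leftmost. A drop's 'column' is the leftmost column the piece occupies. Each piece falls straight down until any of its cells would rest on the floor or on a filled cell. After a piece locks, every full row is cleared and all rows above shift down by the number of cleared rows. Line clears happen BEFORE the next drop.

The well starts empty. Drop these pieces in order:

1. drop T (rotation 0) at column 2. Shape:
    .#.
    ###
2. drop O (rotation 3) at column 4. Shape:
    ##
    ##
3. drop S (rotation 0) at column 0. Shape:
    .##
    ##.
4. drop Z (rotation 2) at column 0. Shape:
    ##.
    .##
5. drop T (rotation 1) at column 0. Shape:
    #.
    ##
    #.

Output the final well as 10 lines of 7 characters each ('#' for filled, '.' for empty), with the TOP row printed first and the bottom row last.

Answer: .......
.......
.......
#......
##.....
#......
##.....
.##.##.
.#####.
#####..

Derivation:
Drop 1: T rot0 at col 2 lands with bottom-row=0; cleared 0 line(s) (total 0); column heights now [0 0 1 2 1 0 0], max=2
Drop 2: O rot3 at col 4 lands with bottom-row=1; cleared 0 line(s) (total 0); column heights now [0 0 1 2 3 3 0], max=3
Drop 3: S rot0 at col 0 lands with bottom-row=0; cleared 0 line(s) (total 0); column heights now [1 2 2 2 3 3 0], max=3
Drop 4: Z rot2 at col 0 lands with bottom-row=2; cleared 0 line(s) (total 0); column heights now [4 4 3 2 3 3 0], max=4
Drop 5: T rot1 at col 0 lands with bottom-row=4; cleared 0 line(s) (total 0); column heights now [7 6 3 2 3 3 0], max=7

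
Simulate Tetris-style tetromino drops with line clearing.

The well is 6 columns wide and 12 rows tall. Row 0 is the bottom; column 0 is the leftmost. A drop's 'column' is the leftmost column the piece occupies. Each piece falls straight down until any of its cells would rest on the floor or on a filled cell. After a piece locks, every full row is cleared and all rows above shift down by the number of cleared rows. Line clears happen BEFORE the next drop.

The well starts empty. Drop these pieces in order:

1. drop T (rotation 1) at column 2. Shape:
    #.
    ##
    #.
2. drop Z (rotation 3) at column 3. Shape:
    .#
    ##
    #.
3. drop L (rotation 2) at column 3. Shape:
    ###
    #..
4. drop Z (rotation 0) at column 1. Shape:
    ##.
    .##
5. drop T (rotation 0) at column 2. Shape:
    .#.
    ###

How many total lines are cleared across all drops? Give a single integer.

Answer: 0

Derivation:
Drop 1: T rot1 at col 2 lands with bottom-row=0; cleared 0 line(s) (total 0); column heights now [0 0 3 2 0 0], max=3
Drop 2: Z rot3 at col 3 lands with bottom-row=2; cleared 0 line(s) (total 0); column heights now [0 0 3 4 5 0], max=5
Drop 3: L rot2 at col 3 lands with bottom-row=4; cleared 0 line(s) (total 0); column heights now [0 0 3 6 6 6], max=6
Drop 4: Z rot0 at col 1 lands with bottom-row=6; cleared 0 line(s) (total 0); column heights now [0 8 8 7 6 6], max=8
Drop 5: T rot0 at col 2 lands with bottom-row=8; cleared 0 line(s) (total 0); column heights now [0 8 9 10 9 6], max=10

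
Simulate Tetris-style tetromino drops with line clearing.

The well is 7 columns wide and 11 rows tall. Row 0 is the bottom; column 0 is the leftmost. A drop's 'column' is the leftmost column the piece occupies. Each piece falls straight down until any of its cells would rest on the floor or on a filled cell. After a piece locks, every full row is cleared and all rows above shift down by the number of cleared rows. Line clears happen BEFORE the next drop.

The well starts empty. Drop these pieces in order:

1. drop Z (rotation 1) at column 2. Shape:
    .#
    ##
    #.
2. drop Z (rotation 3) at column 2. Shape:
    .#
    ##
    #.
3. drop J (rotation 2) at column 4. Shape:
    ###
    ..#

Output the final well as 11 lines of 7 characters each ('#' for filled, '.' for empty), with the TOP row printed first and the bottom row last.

Answer: .......
.......
.......
.......
.......
.......
...#...
..##...
..##...
..#####
..#...#

Derivation:
Drop 1: Z rot1 at col 2 lands with bottom-row=0; cleared 0 line(s) (total 0); column heights now [0 0 2 3 0 0 0], max=3
Drop 2: Z rot3 at col 2 lands with bottom-row=2; cleared 0 line(s) (total 0); column heights now [0 0 4 5 0 0 0], max=5
Drop 3: J rot2 at col 4 lands with bottom-row=0; cleared 0 line(s) (total 0); column heights now [0 0 4 5 2 2 2], max=5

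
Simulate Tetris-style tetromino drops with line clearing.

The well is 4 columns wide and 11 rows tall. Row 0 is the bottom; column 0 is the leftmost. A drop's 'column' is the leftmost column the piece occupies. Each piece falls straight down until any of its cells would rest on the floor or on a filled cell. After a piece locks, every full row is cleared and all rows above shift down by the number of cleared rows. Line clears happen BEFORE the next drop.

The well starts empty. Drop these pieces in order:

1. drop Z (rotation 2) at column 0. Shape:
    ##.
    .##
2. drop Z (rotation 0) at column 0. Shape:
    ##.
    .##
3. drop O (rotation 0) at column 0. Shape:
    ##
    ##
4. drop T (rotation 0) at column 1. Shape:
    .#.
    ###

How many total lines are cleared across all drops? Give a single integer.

Drop 1: Z rot2 at col 0 lands with bottom-row=0; cleared 0 line(s) (total 0); column heights now [2 2 1 0], max=2
Drop 2: Z rot0 at col 0 lands with bottom-row=2; cleared 0 line(s) (total 0); column heights now [4 4 3 0], max=4
Drop 3: O rot0 at col 0 lands with bottom-row=4; cleared 0 line(s) (total 0); column heights now [6 6 3 0], max=6
Drop 4: T rot0 at col 1 lands with bottom-row=6; cleared 0 line(s) (total 0); column heights now [6 7 8 7], max=8

Answer: 0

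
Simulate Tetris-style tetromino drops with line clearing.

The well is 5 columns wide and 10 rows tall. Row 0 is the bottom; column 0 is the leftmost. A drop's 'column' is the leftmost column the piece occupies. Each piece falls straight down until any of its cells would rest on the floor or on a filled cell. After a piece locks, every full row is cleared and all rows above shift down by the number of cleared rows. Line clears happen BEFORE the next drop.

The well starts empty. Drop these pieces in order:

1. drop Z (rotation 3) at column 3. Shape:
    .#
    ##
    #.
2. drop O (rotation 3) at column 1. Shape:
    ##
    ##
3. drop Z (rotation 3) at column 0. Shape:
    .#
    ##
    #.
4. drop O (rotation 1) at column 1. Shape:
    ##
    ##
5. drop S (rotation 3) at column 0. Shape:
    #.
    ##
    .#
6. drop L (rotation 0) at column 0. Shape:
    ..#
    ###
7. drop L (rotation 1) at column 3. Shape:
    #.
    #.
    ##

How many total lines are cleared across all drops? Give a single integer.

Drop 1: Z rot3 at col 3 lands with bottom-row=0; cleared 0 line(s) (total 0); column heights now [0 0 0 2 3], max=3
Drop 2: O rot3 at col 1 lands with bottom-row=0; cleared 0 line(s) (total 0); column heights now [0 2 2 2 3], max=3
Drop 3: Z rot3 at col 0 lands with bottom-row=1; cleared 1 line(s) (total 1); column heights now [2 3 1 1 2], max=3
Drop 4: O rot1 at col 1 lands with bottom-row=3; cleared 0 line(s) (total 1); column heights now [2 5 5 1 2], max=5
Drop 5: S rot3 at col 0 lands with bottom-row=5; cleared 0 line(s) (total 1); column heights now [8 7 5 1 2], max=8
Drop 6: L rot0 at col 0 lands with bottom-row=8; cleared 0 line(s) (total 1); column heights now [9 9 10 1 2], max=10
Drop 7: L rot1 at col 3 lands with bottom-row=2; cleared 0 line(s) (total 1); column heights now [9 9 10 5 3], max=10

Answer: 1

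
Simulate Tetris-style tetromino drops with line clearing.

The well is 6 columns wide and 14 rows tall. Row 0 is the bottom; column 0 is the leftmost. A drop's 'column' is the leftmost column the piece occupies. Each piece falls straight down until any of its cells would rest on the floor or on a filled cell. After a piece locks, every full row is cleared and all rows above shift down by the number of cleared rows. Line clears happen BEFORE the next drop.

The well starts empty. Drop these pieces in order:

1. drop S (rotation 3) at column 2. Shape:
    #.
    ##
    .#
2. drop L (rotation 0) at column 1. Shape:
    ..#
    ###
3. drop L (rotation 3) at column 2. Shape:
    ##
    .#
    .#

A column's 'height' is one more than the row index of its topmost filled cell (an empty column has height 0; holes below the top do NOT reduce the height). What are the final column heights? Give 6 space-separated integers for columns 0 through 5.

Drop 1: S rot3 at col 2 lands with bottom-row=0; cleared 0 line(s) (total 0); column heights now [0 0 3 2 0 0], max=3
Drop 2: L rot0 at col 1 lands with bottom-row=3; cleared 0 line(s) (total 0); column heights now [0 4 4 5 0 0], max=5
Drop 3: L rot3 at col 2 lands with bottom-row=5; cleared 0 line(s) (total 0); column heights now [0 4 8 8 0 0], max=8

Answer: 0 4 8 8 0 0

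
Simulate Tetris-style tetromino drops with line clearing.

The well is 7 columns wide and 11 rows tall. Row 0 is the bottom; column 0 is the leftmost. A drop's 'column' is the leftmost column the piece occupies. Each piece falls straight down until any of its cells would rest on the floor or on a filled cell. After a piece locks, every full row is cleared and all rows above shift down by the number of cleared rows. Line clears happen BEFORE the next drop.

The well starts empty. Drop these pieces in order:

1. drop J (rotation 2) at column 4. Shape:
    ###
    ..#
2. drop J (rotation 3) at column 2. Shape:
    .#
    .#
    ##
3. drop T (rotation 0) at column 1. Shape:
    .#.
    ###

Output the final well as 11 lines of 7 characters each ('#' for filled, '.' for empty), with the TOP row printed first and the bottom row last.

Drop 1: J rot2 at col 4 lands with bottom-row=0; cleared 0 line(s) (total 0); column heights now [0 0 0 0 2 2 2], max=2
Drop 2: J rot3 at col 2 lands with bottom-row=0; cleared 0 line(s) (total 0); column heights now [0 0 1 3 2 2 2], max=3
Drop 3: T rot0 at col 1 lands with bottom-row=3; cleared 0 line(s) (total 0); column heights now [0 4 5 4 2 2 2], max=5

Answer: .......
.......
.......
.......
.......
.......
..#....
.###...
...#...
...####
..##..#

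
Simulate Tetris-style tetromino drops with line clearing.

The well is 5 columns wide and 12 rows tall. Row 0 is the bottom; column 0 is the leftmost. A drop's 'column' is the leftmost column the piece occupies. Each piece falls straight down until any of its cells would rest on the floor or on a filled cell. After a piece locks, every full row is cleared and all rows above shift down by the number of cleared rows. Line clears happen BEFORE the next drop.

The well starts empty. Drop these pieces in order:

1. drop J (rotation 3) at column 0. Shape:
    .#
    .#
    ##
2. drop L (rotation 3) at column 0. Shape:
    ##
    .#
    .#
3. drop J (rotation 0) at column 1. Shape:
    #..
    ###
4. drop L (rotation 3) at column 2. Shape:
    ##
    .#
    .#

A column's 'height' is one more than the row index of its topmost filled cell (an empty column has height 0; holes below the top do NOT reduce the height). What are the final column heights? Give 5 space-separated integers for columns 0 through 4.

Drop 1: J rot3 at col 0 lands with bottom-row=0; cleared 0 line(s) (total 0); column heights now [1 3 0 0 0], max=3
Drop 2: L rot3 at col 0 lands with bottom-row=3; cleared 0 line(s) (total 0); column heights now [6 6 0 0 0], max=6
Drop 3: J rot0 at col 1 lands with bottom-row=6; cleared 0 line(s) (total 0); column heights now [6 8 7 7 0], max=8
Drop 4: L rot3 at col 2 lands with bottom-row=7; cleared 0 line(s) (total 0); column heights now [6 8 10 10 0], max=10

Answer: 6 8 10 10 0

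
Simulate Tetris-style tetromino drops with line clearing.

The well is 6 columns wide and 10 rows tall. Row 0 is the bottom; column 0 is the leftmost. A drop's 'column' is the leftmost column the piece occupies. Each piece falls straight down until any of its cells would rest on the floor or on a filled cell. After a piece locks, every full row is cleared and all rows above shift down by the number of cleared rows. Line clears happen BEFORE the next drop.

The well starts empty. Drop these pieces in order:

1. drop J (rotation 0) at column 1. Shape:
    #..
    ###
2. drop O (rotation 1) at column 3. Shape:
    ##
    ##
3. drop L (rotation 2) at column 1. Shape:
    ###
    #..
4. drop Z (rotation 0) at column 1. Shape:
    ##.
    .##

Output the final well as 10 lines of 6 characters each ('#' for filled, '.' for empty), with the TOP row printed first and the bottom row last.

Answer: ......
......
......
......
.##...
..##..
.###..
.#.##.
.#.##.
.###..

Derivation:
Drop 1: J rot0 at col 1 lands with bottom-row=0; cleared 0 line(s) (total 0); column heights now [0 2 1 1 0 0], max=2
Drop 2: O rot1 at col 3 lands with bottom-row=1; cleared 0 line(s) (total 0); column heights now [0 2 1 3 3 0], max=3
Drop 3: L rot2 at col 1 lands with bottom-row=2; cleared 0 line(s) (total 0); column heights now [0 4 4 4 3 0], max=4
Drop 4: Z rot0 at col 1 lands with bottom-row=4; cleared 0 line(s) (total 0); column heights now [0 6 6 5 3 0], max=6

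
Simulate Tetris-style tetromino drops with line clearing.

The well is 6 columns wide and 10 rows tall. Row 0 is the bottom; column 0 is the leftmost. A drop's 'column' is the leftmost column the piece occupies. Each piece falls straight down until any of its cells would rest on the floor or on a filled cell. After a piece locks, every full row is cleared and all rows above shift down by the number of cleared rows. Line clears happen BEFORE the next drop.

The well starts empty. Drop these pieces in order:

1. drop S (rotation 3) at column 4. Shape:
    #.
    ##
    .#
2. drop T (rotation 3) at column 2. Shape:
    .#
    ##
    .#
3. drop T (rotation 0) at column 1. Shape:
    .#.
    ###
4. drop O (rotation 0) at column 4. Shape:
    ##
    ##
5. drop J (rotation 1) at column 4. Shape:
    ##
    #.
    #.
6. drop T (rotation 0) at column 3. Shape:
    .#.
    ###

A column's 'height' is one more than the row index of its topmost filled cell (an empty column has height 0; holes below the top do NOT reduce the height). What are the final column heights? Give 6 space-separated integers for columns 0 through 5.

Drop 1: S rot3 at col 4 lands with bottom-row=0; cleared 0 line(s) (total 0); column heights now [0 0 0 0 3 2], max=3
Drop 2: T rot3 at col 2 lands with bottom-row=0; cleared 0 line(s) (total 0); column heights now [0 0 2 3 3 2], max=3
Drop 3: T rot0 at col 1 lands with bottom-row=3; cleared 0 line(s) (total 0); column heights now [0 4 5 4 3 2], max=5
Drop 4: O rot0 at col 4 lands with bottom-row=3; cleared 0 line(s) (total 0); column heights now [0 4 5 4 5 5], max=5
Drop 5: J rot1 at col 4 lands with bottom-row=5; cleared 0 line(s) (total 0); column heights now [0 4 5 4 8 8], max=8
Drop 6: T rot0 at col 3 lands with bottom-row=8; cleared 0 line(s) (total 0); column heights now [0 4 5 9 10 9], max=10

Answer: 0 4 5 9 10 9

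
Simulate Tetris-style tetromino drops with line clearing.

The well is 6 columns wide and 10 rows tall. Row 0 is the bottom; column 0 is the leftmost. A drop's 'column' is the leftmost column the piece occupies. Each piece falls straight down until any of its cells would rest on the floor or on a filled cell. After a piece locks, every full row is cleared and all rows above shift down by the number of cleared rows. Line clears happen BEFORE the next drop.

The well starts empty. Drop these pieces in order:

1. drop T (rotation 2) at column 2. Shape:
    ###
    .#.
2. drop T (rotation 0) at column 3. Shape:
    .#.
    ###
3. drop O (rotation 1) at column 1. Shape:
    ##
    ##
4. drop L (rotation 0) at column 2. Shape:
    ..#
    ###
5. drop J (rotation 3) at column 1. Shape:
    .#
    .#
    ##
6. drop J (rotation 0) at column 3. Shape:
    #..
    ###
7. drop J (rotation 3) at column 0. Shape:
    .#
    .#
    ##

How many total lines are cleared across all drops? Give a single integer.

Answer: 1

Derivation:
Drop 1: T rot2 at col 2 lands with bottom-row=0; cleared 0 line(s) (total 0); column heights now [0 0 2 2 2 0], max=2
Drop 2: T rot0 at col 3 lands with bottom-row=2; cleared 0 line(s) (total 0); column heights now [0 0 2 3 4 3], max=4
Drop 3: O rot1 at col 1 lands with bottom-row=2; cleared 0 line(s) (total 0); column heights now [0 4 4 3 4 3], max=4
Drop 4: L rot0 at col 2 lands with bottom-row=4; cleared 0 line(s) (total 0); column heights now [0 4 5 5 6 3], max=6
Drop 5: J rot3 at col 1 lands with bottom-row=5; cleared 0 line(s) (total 0); column heights now [0 6 8 5 6 3], max=8
Drop 6: J rot0 at col 3 lands with bottom-row=6; cleared 0 line(s) (total 0); column heights now [0 6 8 8 7 7], max=8
Drop 7: J rot3 at col 0 lands with bottom-row=6; cleared 1 line(s) (total 1); column heights now [0 8 7 7 6 3], max=8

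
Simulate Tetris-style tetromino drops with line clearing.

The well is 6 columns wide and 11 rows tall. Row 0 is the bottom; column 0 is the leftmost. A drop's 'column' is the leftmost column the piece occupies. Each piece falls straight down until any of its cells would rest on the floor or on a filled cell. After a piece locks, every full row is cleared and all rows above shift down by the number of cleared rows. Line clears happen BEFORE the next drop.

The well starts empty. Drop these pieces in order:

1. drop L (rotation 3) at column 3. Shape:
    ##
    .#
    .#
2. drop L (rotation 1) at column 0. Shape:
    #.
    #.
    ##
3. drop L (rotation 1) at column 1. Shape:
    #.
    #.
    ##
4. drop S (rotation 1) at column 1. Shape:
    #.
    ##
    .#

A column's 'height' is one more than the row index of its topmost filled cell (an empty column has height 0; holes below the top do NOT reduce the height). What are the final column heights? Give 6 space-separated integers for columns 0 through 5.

Answer: 3 6 5 3 3 0

Derivation:
Drop 1: L rot3 at col 3 lands with bottom-row=0; cleared 0 line(s) (total 0); column heights now [0 0 0 3 3 0], max=3
Drop 2: L rot1 at col 0 lands with bottom-row=0; cleared 0 line(s) (total 0); column heights now [3 1 0 3 3 0], max=3
Drop 3: L rot1 at col 1 lands with bottom-row=1; cleared 0 line(s) (total 0); column heights now [3 4 2 3 3 0], max=4
Drop 4: S rot1 at col 1 lands with bottom-row=3; cleared 0 line(s) (total 0); column heights now [3 6 5 3 3 0], max=6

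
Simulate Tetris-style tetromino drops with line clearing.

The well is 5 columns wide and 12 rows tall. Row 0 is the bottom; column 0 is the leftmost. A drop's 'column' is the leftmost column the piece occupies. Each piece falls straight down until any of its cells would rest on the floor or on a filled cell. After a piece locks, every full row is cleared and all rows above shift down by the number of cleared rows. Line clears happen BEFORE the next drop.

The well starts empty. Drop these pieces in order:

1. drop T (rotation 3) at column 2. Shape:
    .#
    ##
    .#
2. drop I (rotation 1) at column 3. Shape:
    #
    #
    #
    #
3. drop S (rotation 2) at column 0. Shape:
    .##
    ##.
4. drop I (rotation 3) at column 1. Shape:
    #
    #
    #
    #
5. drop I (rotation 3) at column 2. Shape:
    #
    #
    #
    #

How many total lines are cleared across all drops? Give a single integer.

Drop 1: T rot3 at col 2 lands with bottom-row=0; cleared 0 line(s) (total 0); column heights now [0 0 2 3 0], max=3
Drop 2: I rot1 at col 3 lands with bottom-row=3; cleared 0 line(s) (total 0); column heights now [0 0 2 7 0], max=7
Drop 3: S rot2 at col 0 lands with bottom-row=1; cleared 0 line(s) (total 0); column heights now [2 3 3 7 0], max=7
Drop 4: I rot3 at col 1 lands with bottom-row=3; cleared 0 line(s) (total 0); column heights now [2 7 3 7 0], max=7
Drop 5: I rot3 at col 2 lands with bottom-row=3; cleared 0 line(s) (total 0); column heights now [2 7 7 7 0], max=7

Answer: 0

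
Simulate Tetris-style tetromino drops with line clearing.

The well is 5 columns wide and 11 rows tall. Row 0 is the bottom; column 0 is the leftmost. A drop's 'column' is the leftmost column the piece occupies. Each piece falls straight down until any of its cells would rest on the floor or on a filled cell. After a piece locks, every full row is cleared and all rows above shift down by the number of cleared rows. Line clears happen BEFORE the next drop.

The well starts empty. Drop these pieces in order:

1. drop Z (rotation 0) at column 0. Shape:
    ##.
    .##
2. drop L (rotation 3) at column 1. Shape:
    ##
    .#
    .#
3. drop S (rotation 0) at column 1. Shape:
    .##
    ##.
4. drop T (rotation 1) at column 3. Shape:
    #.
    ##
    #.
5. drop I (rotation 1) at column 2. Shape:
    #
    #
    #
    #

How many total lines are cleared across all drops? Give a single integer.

Answer: 0

Derivation:
Drop 1: Z rot0 at col 0 lands with bottom-row=0; cleared 0 line(s) (total 0); column heights now [2 2 1 0 0], max=2
Drop 2: L rot3 at col 1 lands with bottom-row=1; cleared 0 line(s) (total 0); column heights now [2 4 4 0 0], max=4
Drop 3: S rot0 at col 1 lands with bottom-row=4; cleared 0 line(s) (total 0); column heights now [2 5 6 6 0], max=6
Drop 4: T rot1 at col 3 lands with bottom-row=6; cleared 0 line(s) (total 0); column heights now [2 5 6 9 8], max=9
Drop 5: I rot1 at col 2 lands with bottom-row=6; cleared 0 line(s) (total 0); column heights now [2 5 10 9 8], max=10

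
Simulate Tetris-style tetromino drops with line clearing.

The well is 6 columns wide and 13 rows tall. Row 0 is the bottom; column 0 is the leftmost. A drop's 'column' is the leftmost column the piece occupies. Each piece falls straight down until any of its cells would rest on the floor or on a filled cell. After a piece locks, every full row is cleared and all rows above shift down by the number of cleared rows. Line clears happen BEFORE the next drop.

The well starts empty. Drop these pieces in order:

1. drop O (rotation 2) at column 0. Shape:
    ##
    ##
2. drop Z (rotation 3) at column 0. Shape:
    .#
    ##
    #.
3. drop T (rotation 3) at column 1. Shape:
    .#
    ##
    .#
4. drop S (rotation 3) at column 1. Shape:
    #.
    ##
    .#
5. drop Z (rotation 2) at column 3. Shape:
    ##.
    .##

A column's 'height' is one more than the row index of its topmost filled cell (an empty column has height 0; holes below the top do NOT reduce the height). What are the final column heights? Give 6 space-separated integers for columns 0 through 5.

Answer: 4 10 9 2 2 1

Derivation:
Drop 1: O rot2 at col 0 lands with bottom-row=0; cleared 0 line(s) (total 0); column heights now [2 2 0 0 0 0], max=2
Drop 2: Z rot3 at col 0 lands with bottom-row=2; cleared 0 line(s) (total 0); column heights now [4 5 0 0 0 0], max=5
Drop 3: T rot3 at col 1 lands with bottom-row=4; cleared 0 line(s) (total 0); column heights now [4 6 7 0 0 0], max=7
Drop 4: S rot3 at col 1 lands with bottom-row=7; cleared 0 line(s) (total 0); column heights now [4 10 9 0 0 0], max=10
Drop 5: Z rot2 at col 3 lands with bottom-row=0; cleared 0 line(s) (total 0); column heights now [4 10 9 2 2 1], max=10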